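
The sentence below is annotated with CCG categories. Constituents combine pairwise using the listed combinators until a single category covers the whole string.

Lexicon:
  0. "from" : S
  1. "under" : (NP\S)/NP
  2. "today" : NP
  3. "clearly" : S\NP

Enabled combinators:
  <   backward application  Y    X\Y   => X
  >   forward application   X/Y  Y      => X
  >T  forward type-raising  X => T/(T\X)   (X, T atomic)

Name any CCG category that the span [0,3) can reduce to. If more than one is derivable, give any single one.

NP

[0,4] S   <
  [0,3] NP   >
    [0,1] NP/(NP\S)   >T
      [0,1] "from" : S
    [1,3] NP\S   >
      [1,2] "under" : (NP\S)/NP
      [2,3] "today" : NP
  [3,4] "clearly" : S\NP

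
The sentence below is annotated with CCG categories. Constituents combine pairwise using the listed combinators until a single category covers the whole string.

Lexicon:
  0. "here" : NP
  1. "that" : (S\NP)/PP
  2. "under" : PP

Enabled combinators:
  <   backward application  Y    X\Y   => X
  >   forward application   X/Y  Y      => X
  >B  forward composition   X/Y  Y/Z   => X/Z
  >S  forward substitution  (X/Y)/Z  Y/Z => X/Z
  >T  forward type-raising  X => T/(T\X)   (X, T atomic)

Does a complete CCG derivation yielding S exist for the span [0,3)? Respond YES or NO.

YES

[0,3] S   <
  [0,1] "here" : NP
  [1,3] S\NP   >
    [1,2] "that" : (S\NP)/PP
    [2,3] "under" : PP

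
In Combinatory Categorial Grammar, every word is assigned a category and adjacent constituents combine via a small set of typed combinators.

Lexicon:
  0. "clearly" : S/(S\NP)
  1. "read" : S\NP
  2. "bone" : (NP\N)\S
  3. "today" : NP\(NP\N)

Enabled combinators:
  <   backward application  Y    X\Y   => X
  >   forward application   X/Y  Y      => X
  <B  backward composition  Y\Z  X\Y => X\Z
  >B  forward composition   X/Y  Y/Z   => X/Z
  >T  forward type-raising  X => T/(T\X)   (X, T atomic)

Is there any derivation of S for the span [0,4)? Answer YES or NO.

S/(S\NP) S\NP (NP\N)\S NP\(NP\N)
CKY chart[0,4] = {N/(N\NP), NP, NP/(NP\NP), PP/(PP\NP), S/(S\NP)}; S ∉ chart

NO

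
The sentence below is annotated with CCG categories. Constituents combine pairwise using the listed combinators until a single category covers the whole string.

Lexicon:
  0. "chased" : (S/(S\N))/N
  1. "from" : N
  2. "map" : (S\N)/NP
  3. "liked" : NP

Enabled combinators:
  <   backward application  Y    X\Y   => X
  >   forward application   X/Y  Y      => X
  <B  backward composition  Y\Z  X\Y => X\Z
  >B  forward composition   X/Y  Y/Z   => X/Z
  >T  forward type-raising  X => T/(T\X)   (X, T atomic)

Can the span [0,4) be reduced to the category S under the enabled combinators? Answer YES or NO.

YES

[0,4] S   >
  [0,2] S/(S\N)   >
    [0,1] "chased" : (S/(S\N))/N
    [1,2] "from" : N
  [2,4] S\N   >
    [2,3] "map" : (S\N)/NP
    [3,4] "liked" : NP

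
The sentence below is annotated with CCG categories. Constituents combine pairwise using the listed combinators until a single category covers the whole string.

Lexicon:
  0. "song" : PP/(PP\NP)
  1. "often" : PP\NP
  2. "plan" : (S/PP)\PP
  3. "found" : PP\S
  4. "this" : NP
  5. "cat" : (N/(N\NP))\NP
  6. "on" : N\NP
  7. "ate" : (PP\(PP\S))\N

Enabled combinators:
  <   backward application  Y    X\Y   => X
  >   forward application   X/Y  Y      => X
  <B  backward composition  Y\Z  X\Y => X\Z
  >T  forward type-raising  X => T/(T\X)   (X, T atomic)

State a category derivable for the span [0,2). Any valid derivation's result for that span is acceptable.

PP

[0,8] S   >
  [0,3] S/PP   <
    [0,2] PP   >
      [0,1] "song" : PP/(PP\NP)
      [1,2] "often" : PP\NP
    [2,3] "plan" : (S/PP)\PP
  [3,8] PP   <
    [3,4] "found" : PP\S
    [4,8] PP\(PP\S)   <
      [4,7] N   >
        [4,6] N/(N\NP)   <
          [4,5] "this" : NP
          [5,6] "cat" : (N/(N\NP))\NP
        [6,7] "on" : N\NP
      [7,8] "ate" : (PP\(PP\S))\N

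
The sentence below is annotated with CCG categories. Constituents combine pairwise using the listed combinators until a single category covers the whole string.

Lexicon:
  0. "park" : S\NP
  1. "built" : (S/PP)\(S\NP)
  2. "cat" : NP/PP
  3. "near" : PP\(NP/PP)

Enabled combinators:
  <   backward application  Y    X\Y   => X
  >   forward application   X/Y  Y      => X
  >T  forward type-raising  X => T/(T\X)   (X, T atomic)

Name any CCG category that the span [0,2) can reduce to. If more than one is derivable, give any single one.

[0,4] S   >
  [0,2] S/PP   <
    [0,1] "park" : S\NP
    [1,2] "built" : (S/PP)\(S\NP)
  [2,4] PP   <
    [2,3] "cat" : NP/PP
    [3,4] "near" : PP\(NP/PP)

S/PP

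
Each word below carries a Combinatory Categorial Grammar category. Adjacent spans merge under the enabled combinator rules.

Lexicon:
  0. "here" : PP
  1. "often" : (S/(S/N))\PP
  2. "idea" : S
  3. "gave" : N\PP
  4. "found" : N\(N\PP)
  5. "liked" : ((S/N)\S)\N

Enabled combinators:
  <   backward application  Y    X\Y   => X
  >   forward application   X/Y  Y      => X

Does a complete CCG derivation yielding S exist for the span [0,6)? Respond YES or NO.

[0,6] S   >
  [0,2] S/(S/N)   <
    [0,1] "here" : PP
    [1,2] "often" : (S/(S/N))\PP
  [2,6] S/N   <
    [2,3] "idea" : S
    [3,6] (S/N)\S   <
      [3,5] N   <
        [3,4] "gave" : N\PP
        [4,5] "found" : N\(N\PP)
      [5,6] "liked" : ((S/N)\S)\N

YES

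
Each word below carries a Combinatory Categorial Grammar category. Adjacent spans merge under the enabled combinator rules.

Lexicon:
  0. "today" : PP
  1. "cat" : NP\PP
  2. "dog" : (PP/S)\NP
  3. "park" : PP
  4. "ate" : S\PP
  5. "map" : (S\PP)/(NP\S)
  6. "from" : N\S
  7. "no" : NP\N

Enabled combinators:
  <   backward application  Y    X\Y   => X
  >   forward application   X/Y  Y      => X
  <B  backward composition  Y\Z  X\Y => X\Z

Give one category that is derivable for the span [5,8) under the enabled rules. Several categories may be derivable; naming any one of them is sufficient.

[0,8] S   <
  [0,5] PP   >
    [0,3] PP/S   <
      [0,2] NP   <
        [0,1] "today" : PP
        [1,2] "cat" : NP\PP
      [2,3] "dog" : (PP/S)\NP
    [3,5] S   <
      [3,4] "park" : PP
      [4,5] "ate" : S\PP
  [5,8] S\PP   >
    [5,6] "map" : (S\PP)/(NP\S)
    [6,8] NP\S   <B
      [6,7] "from" : N\S
      [7,8] "no" : NP\N

S\PP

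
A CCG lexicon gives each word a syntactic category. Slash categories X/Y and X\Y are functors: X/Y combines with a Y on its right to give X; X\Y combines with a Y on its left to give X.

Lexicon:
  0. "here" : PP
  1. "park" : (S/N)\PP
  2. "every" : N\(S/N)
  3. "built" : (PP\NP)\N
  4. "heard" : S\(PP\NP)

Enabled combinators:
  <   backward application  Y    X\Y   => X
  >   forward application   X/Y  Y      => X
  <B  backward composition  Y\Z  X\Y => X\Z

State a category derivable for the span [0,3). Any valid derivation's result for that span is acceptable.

N

[0,5] S   <
  [0,3] N   <
    [0,1] "here" : PP
    [1,3] N\PP   <B
      [1,2] "park" : (S/N)\PP
      [2,3] "every" : N\(S/N)
  [3,5] S\N   <B
    [3,4] "built" : (PP\NP)\N
    [4,5] "heard" : S\(PP\NP)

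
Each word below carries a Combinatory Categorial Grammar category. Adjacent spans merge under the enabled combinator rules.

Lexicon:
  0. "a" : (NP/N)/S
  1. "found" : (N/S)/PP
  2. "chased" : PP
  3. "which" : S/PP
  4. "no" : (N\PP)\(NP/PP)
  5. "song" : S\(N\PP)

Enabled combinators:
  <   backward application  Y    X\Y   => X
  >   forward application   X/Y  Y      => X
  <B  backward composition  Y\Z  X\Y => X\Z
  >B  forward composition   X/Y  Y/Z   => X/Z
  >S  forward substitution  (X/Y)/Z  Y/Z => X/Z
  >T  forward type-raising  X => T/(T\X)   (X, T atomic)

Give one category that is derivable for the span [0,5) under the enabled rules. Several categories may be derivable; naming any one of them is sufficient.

N\PP

[0,6] S   <
  [0,5] N\PP   <
    [0,4] NP/PP   >B
      [0,3] NP/S   >S
        [0,1] "a" : (NP/N)/S
        [1,3] N/S   >
          [1,2] "found" : (N/S)/PP
          [2,3] "chased" : PP
      [3,4] "which" : S/PP
    [4,5] "no" : (N\PP)\(NP/PP)
  [5,6] "song" : S\(N\PP)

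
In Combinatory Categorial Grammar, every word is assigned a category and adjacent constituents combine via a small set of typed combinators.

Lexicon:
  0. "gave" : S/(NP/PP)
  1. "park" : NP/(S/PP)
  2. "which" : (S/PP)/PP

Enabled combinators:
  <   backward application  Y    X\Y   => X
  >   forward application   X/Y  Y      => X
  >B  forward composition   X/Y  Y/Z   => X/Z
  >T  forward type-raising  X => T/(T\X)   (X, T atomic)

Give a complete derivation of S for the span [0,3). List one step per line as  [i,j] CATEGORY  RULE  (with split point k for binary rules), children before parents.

[0,1] S/(NP/PP)  lex  "gave"
[1,2] NP/(S/PP)  lex  "park"
[2,3] (S/PP)/PP  lex  "which"
[1,3] NP/PP  >B  k=2
[0,3] S  >  k=1

[0,3] S   >
  [0,1] "gave" : S/(NP/PP)
  [1,3] NP/PP   >B
    [1,2] "park" : NP/(S/PP)
    [2,3] "which" : (S/PP)/PP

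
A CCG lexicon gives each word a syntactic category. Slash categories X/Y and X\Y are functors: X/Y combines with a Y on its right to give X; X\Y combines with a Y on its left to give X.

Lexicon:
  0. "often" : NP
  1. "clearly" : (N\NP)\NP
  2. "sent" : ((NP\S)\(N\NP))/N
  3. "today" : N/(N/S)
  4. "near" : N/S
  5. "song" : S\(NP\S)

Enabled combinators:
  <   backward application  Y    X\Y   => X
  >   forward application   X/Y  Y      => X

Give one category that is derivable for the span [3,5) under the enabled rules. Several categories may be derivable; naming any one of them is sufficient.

N

[0,6] S   <
  [0,5] NP\S   <
    [0,2] N\NP   <
      [0,1] "often" : NP
      [1,2] "clearly" : (N\NP)\NP
    [2,5] (NP\S)\(N\NP)   >
      [2,3] "sent" : ((NP\S)\(N\NP))/N
      [3,5] N   >
        [3,4] "today" : N/(N/S)
        [4,5] "near" : N/S
  [5,6] "song" : S\(NP\S)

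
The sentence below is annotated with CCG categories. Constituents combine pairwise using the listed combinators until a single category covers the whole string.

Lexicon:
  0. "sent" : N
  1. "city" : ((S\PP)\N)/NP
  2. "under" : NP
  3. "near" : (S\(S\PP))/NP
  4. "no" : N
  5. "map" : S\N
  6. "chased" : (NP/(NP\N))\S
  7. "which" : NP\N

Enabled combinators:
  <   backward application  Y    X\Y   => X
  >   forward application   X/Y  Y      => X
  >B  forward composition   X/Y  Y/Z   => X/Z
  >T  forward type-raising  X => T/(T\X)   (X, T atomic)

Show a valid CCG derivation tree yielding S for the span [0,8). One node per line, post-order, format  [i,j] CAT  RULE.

[0,1] N  lex  "sent"
[1,2] ((S\PP)\N)/NP  lex  "city"
[2,3] NP  lex  "under"
[1,3] (S\PP)\N  >  k=2
[0,3] S\PP  <  k=1
[3,4] (S\(S\PP))/NP  lex  "near"
[4,5] N  lex  "no"
[4,5] S/(S\N)  >T
[5,6] S\N  lex  "map"
[4,6] S  >  k=5
[6,7] (NP/(NP\N))\S  lex  "chased"
[4,7] NP/(NP\N)  <  k=6
[7,8] NP\N  lex  "which"
[4,8] NP  >  k=7
[3,8] S\(S\PP)  >  k=4
[0,8] S  <  k=3

[0,8] S   <
  [0,3] S\PP   <
    [0,1] "sent" : N
    [1,3] (S\PP)\N   >
      [1,2] "city" : ((S\PP)\N)/NP
      [2,3] "under" : NP
  [3,8] S\(S\PP)   >
    [3,4] "near" : (S\(S\PP))/NP
    [4,8] NP   >
      [4,7] NP/(NP\N)   <
        [4,6] S   >
          [4,5] S/(S\N)   >T
            [4,5] "no" : N
          [5,6] "map" : S\N
        [6,7] "chased" : (NP/(NP\N))\S
      [7,8] "which" : NP\N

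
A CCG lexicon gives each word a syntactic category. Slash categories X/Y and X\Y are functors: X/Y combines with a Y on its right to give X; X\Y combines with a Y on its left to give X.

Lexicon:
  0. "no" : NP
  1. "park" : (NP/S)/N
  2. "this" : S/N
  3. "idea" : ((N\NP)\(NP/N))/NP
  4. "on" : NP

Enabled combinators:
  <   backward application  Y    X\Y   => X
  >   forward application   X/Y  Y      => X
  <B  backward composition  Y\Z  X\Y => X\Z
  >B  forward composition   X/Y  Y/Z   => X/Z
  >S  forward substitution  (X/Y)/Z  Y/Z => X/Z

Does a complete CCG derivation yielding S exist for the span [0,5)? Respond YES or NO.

NO

NP (NP/S)/N S/N ((N\NP)\(NP/N))/NP NP
CKY chart[0,5] = {N}; S ∉ chart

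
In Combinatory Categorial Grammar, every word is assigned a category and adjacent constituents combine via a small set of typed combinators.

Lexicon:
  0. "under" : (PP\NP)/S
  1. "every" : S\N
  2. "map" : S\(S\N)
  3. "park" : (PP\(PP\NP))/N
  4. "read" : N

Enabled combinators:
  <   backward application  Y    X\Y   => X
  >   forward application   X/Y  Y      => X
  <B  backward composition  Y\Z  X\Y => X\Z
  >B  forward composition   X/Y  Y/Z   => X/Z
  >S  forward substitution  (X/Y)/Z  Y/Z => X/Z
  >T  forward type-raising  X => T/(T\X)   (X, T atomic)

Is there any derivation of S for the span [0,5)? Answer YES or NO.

(PP\NP)/S S\N S\(S\N) (PP\(PP\NP))/N N
CKY chart[0,5] = {N/(N\PP), NP/(NP\PP), PP, PP/(PP\PP), S/(S\PP)}; S ∉ chart

NO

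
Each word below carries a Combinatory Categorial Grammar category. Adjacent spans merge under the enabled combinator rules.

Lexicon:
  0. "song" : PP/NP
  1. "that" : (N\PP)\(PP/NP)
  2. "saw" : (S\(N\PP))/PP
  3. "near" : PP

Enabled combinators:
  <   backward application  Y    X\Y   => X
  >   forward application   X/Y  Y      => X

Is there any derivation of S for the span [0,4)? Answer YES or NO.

[0,4] S   <
  [0,2] N\PP   <
    [0,1] "song" : PP/NP
    [1,2] "that" : (N\PP)\(PP/NP)
  [2,4] S\(N\PP)   >
    [2,3] "saw" : (S\(N\PP))/PP
    [3,4] "near" : PP

YES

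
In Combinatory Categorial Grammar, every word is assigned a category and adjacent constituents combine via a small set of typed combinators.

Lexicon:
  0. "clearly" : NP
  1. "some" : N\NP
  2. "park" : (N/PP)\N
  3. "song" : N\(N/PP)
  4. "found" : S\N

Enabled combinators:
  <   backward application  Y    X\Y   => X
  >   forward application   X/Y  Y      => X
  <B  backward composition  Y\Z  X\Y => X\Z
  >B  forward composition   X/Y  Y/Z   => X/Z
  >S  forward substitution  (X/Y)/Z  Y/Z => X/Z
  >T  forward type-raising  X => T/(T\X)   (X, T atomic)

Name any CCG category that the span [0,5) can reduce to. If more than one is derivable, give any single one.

S

[0,5] S   <
  [0,4] N   <
    [0,3] N/PP   <
      [0,2] N   >
        [0,1] N/(N\NP)   >T
          [0,1] "clearly" : NP
        [1,2] "some" : N\NP
      [2,3] "park" : (N/PP)\N
    [3,4] "song" : N\(N/PP)
  [4,5] "found" : S\N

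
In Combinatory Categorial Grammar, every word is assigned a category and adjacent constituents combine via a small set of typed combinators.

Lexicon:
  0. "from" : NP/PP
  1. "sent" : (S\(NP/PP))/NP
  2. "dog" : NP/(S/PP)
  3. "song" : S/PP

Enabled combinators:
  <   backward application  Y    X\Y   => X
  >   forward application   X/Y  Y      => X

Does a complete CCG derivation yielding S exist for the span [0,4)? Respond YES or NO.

[0,4] S   <
  [0,1] "from" : NP/PP
  [1,4] S\(NP/PP)   >
    [1,2] "sent" : (S\(NP/PP))/NP
    [2,4] NP   >
      [2,3] "dog" : NP/(S/PP)
      [3,4] "song" : S/PP

YES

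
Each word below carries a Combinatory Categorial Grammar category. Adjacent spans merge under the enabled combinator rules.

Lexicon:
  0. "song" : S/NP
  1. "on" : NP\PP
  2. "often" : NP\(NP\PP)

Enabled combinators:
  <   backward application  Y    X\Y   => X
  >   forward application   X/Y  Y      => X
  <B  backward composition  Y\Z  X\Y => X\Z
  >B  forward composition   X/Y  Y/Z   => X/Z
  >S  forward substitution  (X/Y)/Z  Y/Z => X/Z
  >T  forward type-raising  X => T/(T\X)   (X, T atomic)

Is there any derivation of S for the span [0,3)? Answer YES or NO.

YES

[0,3] S   >
  [0,1] "song" : S/NP
  [1,3] NP   <
    [1,2] "on" : NP\PP
    [2,3] "often" : NP\(NP\PP)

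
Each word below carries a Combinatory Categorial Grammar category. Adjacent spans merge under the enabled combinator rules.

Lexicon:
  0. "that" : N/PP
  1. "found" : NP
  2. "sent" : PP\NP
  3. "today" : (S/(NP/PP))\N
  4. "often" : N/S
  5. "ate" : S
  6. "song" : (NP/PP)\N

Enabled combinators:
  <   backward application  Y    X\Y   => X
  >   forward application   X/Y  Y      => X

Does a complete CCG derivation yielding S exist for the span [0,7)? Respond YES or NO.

[0,7] S   >
  [0,4] S/(NP/PP)   <
    [0,3] N   >
      [0,1] "that" : N/PP
      [1,3] PP   <
        [1,2] "found" : NP
        [2,3] "sent" : PP\NP
    [3,4] "today" : (S/(NP/PP))\N
  [4,7] NP/PP   <
    [4,6] N   >
      [4,5] "often" : N/S
      [5,6] "ate" : S
    [6,7] "song" : (NP/PP)\N

YES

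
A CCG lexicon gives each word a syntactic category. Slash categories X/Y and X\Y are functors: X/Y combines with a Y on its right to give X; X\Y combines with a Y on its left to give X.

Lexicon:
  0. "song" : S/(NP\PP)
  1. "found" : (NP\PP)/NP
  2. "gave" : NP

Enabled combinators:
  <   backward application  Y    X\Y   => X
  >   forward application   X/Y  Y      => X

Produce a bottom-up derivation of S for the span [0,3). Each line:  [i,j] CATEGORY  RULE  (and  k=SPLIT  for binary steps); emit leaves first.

[0,1] S/(NP\PP)  lex  "song"
[1,2] (NP\PP)/NP  lex  "found"
[2,3] NP  lex  "gave"
[1,3] NP\PP  >  k=2
[0,3] S  >  k=1

[0,3] S   >
  [0,1] "song" : S/(NP\PP)
  [1,3] NP\PP   >
    [1,2] "found" : (NP\PP)/NP
    [2,3] "gave" : NP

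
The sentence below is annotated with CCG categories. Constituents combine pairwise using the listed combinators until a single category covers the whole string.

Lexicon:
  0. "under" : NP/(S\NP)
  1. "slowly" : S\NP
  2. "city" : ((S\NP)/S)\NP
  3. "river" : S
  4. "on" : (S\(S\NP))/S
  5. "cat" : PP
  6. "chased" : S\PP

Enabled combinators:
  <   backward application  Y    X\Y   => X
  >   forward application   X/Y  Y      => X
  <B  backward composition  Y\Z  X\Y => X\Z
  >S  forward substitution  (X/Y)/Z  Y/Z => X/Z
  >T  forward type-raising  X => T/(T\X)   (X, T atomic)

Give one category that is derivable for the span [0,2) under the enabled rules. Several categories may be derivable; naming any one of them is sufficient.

[0,7] S   <
  [0,4] S\NP   >
    [0,3] (S\NP)/S   <
      [0,2] NP   >
        [0,1] "under" : NP/(S\NP)
        [1,2] "slowly" : S\NP
      [2,3] "city" : ((S\NP)/S)\NP
    [3,4] "river" : S
  [4,7] S\(S\NP)   >
    [4,5] "on" : (S\(S\NP))/S
    [5,7] S   <
      [5,6] "cat" : PP
      [6,7] "chased" : S\PP

NP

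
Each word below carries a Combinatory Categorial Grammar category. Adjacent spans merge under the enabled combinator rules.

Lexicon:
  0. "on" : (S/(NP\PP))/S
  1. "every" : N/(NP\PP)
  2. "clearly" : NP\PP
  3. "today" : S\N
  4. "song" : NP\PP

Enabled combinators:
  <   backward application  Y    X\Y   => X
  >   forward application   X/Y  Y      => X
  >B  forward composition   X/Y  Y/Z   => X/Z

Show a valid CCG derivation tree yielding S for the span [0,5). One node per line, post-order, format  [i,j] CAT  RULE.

[0,5] S   >
  [0,4] S/(NP\PP)   >
    [0,1] "on" : (S/(NP\PP))/S
    [1,4] S   <
      [1,3] N   >
        [1,2] "every" : N/(NP\PP)
        [2,3] "clearly" : NP\PP
      [3,4] "today" : S\N
  [4,5] "song" : NP\PP

[0,1] (S/(NP\PP))/S  lex  "on"
[1,2] N/(NP\PP)  lex  "every"
[2,3] NP\PP  lex  "clearly"
[1,3] N  >  k=2
[3,4] S\N  lex  "today"
[1,4] S  <  k=3
[0,4] S/(NP\PP)  >  k=1
[4,5] NP\PP  lex  "song"
[0,5] S  >  k=4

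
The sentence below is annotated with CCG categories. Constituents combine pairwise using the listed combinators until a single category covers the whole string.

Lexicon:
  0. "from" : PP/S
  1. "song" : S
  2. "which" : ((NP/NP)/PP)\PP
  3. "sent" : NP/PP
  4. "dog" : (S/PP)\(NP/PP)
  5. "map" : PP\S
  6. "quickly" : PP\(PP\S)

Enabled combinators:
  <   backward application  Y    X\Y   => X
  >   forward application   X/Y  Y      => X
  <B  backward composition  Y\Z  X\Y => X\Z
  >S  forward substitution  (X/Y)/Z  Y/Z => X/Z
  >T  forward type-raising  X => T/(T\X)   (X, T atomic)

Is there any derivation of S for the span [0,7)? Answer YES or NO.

[0,7] S   >
  [0,5] S/PP   <
    [0,4] NP/PP   >S
      [0,3] (NP/NP)/PP   <
        [0,2] PP   >
          [0,1] "from" : PP/S
          [1,2] "song" : S
        [2,3] "which" : ((NP/NP)/PP)\PP
      [3,4] "sent" : NP/PP
    [4,5] "dog" : (S/PP)\(NP/PP)
  [5,7] PP   <
    [5,6] "map" : PP\S
    [6,7] "quickly" : PP\(PP\S)

YES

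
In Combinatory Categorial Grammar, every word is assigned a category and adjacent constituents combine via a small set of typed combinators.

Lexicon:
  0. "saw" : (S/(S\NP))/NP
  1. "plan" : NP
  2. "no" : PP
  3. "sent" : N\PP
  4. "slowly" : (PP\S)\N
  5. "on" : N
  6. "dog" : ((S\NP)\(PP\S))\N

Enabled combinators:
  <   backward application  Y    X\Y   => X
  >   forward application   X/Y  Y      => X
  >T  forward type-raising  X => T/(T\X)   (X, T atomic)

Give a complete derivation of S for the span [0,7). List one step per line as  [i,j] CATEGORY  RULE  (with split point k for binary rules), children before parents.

[0,1] (S/(S\NP))/NP  lex  "saw"
[1,2] NP  lex  "plan"
[0,2] S/(S\NP)  >  k=1
[2,3] PP  lex  "no"
[2,3] N/(N\PP)  >T
[3,4] N\PP  lex  "sent"
[2,4] N  >  k=3
[4,5] (PP\S)\N  lex  "slowly"
[2,5] PP\S  <  k=4
[5,6] N  lex  "on"
[6,7] ((S\NP)\(PP\S))\N  lex  "dog"
[5,7] (S\NP)\(PP\S)  <  k=6
[2,7] S\NP  <  k=5
[0,7] S  >  k=2

[0,7] S   >
  [0,2] S/(S\NP)   >
    [0,1] "saw" : (S/(S\NP))/NP
    [1,2] "plan" : NP
  [2,7] S\NP   <
    [2,5] PP\S   <
      [2,4] N   >
        [2,3] N/(N\PP)   >T
          [2,3] "no" : PP
        [3,4] "sent" : N\PP
      [4,5] "slowly" : (PP\S)\N
    [5,7] (S\NP)\(PP\S)   <
      [5,6] "on" : N
      [6,7] "dog" : ((S\NP)\(PP\S))\N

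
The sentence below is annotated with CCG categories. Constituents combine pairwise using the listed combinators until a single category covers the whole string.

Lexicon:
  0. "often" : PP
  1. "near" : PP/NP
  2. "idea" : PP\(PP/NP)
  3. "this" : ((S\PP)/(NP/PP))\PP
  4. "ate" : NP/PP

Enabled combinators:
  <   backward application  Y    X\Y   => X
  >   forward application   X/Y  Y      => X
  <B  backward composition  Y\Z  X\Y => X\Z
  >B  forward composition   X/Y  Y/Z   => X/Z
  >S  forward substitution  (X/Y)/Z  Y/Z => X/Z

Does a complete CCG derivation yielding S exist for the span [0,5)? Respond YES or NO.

YES

[0,5] S   <
  [0,1] "often" : PP
  [1,5] S\PP   >
    [1,4] (S\PP)/(NP/PP)   <
      [1,3] PP   <
        [1,2] "near" : PP/NP
        [2,3] "idea" : PP\(PP/NP)
      [3,4] "this" : ((S\PP)/(NP/PP))\PP
    [4,5] "ate" : NP/PP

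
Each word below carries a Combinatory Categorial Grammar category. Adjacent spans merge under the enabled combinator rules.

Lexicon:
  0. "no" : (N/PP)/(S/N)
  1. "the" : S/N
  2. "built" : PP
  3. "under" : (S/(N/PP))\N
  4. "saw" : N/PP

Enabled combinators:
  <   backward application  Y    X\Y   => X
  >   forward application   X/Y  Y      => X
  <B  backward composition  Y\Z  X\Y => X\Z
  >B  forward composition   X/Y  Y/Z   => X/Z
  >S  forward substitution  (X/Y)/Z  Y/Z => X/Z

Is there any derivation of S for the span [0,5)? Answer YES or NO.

YES

[0,5] S   >
  [0,4] S/(N/PP)   <
    [0,3] N   >
      [0,2] N/PP   >
        [0,1] "no" : (N/PP)/(S/N)
        [1,2] "the" : S/N
      [2,3] "built" : PP
    [3,4] "under" : (S/(N/PP))\N
  [4,5] "saw" : N/PP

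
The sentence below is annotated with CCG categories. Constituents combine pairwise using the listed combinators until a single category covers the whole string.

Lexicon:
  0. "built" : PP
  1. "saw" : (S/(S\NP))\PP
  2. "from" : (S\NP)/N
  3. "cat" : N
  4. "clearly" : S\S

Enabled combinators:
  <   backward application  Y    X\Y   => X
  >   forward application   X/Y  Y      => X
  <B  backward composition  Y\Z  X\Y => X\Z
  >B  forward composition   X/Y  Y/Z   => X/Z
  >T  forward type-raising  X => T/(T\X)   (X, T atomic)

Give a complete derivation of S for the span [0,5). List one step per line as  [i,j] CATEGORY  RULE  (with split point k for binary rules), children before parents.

[0,1] PP  lex  "built"
[1,2] (S/(S\NP))\PP  lex  "saw"
[0,2] S/(S\NP)  <  k=1
[2,3] (S\NP)/N  lex  "from"
[3,4] N  lex  "cat"
[2,4] S\NP  >  k=3
[4,5] S\S  lex  "clearly"
[2,5] S\NP  <B  k=4
[0,5] S  >  k=2

[0,5] S   >
  [0,2] S/(S\NP)   <
    [0,1] "built" : PP
    [1,2] "saw" : (S/(S\NP))\PP
  [2,5] S\NP   <B
    [2,4] S\NP   >
      [2,3] "from" : (S\NP)/N
      [3,4] "cat" : N
    [4,5] "clearly" : S\S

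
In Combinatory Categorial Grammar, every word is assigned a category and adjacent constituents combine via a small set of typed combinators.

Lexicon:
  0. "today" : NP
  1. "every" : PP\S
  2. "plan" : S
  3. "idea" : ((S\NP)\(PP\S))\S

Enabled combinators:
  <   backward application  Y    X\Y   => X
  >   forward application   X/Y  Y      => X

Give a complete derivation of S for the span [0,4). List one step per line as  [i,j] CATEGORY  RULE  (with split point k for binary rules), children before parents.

[0,1] NP  lex  "today"
[1,2] PP\S  lex  "every"
[2,3] S  lex  "plan"
[3,4] ((S\NP)\(PP\S))\S  lex  "idea"
[2,4] (S\NP)\(PP\S)  <  k=3
[1,4] S\NP  <  k=2
[0,4] S  <  k=1

[0,4] S   <
  [0,1] "today" : NP
  [1,4] S\NP   <
    [1,2] "every" : PP\S
    [2,4] (S\NP)\(PP\S)   <
      [2,3] "plan" : S
      [3,4] "idea" : ((S\NP)\(PP\S))\S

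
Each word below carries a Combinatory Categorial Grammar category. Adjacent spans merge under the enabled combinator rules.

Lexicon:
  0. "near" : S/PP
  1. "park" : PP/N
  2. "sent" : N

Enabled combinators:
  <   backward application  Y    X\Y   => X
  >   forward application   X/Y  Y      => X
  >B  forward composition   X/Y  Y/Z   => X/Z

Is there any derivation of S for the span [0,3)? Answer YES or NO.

[0,3] S   >
  [0,1] "near" : S/PP
  [1,3] PP   >
    [1,2] "park" : PP/N
    [2,3] "sent" : N

YES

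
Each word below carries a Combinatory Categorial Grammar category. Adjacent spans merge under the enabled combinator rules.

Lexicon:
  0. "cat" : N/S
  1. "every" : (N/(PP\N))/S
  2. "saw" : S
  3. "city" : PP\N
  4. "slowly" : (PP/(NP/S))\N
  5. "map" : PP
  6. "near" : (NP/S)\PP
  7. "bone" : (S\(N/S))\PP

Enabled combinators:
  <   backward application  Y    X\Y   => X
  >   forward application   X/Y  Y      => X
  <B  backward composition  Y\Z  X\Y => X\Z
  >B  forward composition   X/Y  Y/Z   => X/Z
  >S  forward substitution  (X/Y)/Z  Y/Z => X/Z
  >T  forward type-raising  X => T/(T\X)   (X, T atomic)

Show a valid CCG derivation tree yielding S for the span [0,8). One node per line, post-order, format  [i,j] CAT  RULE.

[0,8] S   <
  [0,1] "cat" : N/S
  [1,8] S\(N/S)   <
    [1,7] PP   >
      [1,5] PP/(NP/S)   <
        [1,4] N   >
          [1,3] N/(PP\N)   >
            [1,2] "every" : (N/(PP\N))/S
            [2,3] "saw" : S
          [3,4] "city" : PP\N
        [4,5] "slowly" : (PP/(NP/S))\N
      [5,7] NP/S   <
        [5,6] "map" : PP
        [6,7] "near" : (NP/S)\PP
    [7,8] "bone" : (S\(N/S))\PP

[0,1] N/S  lex  "cat"
[1,2] (N/(PP\N))/S  lex  "every"
[2,3] S  lex  "saw"
[1,3] N/(PP\N)  >  k=2
[3,4] PP\N  lex  "city"
[1,4] N  >  k=3
[4,5] (PP/(NP/S))\N  lex  "slowly"
[1,5] PP/(NP/S)  <  k=4
[5,6] PP  lex  "map"
[6,7] (NP/S)\PP  lex  "near"
[5,7] NP/S  <  k=6
[1,7] PP  >  k=5
[7,8] (S\(N/S))\PP  lex  "bone"
[1,8] S\(N/S)  <  k=7
[0,8] S  <  k=1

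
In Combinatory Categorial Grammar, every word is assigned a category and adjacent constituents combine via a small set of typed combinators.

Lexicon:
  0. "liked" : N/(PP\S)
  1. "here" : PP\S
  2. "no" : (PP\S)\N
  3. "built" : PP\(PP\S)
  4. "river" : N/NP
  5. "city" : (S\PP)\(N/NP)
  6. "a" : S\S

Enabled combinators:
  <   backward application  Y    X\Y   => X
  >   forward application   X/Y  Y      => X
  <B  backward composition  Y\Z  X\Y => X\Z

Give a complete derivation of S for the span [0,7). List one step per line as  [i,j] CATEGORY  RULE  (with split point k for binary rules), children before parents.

[0,1] N/(PP\S)  lex  "liked"
[1,2] PP\S  lex  "here"
[0,2] N  >  k=1
[2,3] (PP\S)\N  lex  "no"
[3,4] PP\(PP\S)  lex  "built"
[2,4] PP\N  <B  k=3
[0,4] PP  <  k=2
[4,5] N/NP  lex  "river"
[5,6] (S\PP)\(N/NP)  lex  "city"
[4,6] S\PP  <  k=5
[6,7] S\S  lex  "a"
[4,7] S\PP  <B  k=6
[0,7] S  <  k=4

[0,7] S   <
  [0,4] PP   <
    [0,2] N   >
      [0,1] "liked" : N/(PP\S)
      [1,2] "here" : PP\S
    [2,4] PP\N   <B
      [2,3] "no" : (PP\S)\N
      [3,4] "built" : PP\(PP\S)
  [4,7] S\PP   <B
    [4,6] S\PP   <
      [4,5] "river" : N/NP
      [5,6] "city" : (S\PP)\(N/NP)
    [6,7] "a" : S\S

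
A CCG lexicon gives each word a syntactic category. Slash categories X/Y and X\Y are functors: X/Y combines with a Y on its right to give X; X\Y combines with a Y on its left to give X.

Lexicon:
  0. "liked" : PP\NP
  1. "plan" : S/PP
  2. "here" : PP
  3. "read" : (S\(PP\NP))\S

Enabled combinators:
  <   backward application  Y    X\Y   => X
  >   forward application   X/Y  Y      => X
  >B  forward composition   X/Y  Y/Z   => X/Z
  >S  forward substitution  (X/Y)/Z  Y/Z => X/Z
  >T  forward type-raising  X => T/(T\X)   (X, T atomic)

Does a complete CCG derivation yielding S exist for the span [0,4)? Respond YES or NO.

YES

[0,4] S   <
  [0,1] "liked" : PP\NP
  [1,4] S\(PP\NP)   <
    [1,3] S   >
      [1,2] "plan" : S/PP
      [2,3] "here" : PP
    [3,4] "read" : (S\(PP\NP))\S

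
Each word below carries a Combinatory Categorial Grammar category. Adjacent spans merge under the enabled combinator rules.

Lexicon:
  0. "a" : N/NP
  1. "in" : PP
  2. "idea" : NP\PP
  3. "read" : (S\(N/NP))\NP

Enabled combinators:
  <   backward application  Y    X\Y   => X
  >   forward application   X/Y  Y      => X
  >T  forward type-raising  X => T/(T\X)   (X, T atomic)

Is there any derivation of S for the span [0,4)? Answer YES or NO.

[0,4] S   <
  [0,1] "a" : N/NP
  [1,4] S\(N/NP)   <
    [1,3] NP   >
      [1,2] NP/(NP\PP)   >T
        [1,2] "in" : PP
      [2,3] "idea" : NP\PP
    [3,4] "read" : (S\(N/NP))\NP

YES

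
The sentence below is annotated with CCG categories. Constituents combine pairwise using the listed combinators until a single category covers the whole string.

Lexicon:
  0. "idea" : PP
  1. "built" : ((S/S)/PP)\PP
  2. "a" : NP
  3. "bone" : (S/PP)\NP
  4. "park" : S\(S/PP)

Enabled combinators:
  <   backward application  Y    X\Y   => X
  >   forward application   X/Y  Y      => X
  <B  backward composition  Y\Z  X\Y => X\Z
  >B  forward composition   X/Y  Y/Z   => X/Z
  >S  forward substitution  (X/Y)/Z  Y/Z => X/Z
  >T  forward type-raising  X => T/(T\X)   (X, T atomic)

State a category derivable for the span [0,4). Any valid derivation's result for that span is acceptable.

S/PP

[0,5] S   <
  [0,4] S/PP   >S
    [0,2] (S/S)/PP   <
      [0,1] "idea" : PP
      [1,2] "built" : ((S/S)/PP)\PP
    [2,4] S/PP   <
      [2,3] "a" : NP
      [3,4] "bone" : (S/PP)\NP
  [4,5] "park" : S\(S/PP)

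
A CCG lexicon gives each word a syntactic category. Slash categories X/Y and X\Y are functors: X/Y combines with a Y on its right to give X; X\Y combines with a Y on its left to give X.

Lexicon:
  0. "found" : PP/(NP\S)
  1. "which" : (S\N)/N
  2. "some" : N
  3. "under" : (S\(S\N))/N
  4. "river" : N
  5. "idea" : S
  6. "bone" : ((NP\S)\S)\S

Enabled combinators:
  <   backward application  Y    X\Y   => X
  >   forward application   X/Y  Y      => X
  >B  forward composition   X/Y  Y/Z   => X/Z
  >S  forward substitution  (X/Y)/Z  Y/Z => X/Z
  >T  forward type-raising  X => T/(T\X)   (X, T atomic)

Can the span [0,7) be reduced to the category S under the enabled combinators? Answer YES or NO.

NO

PP/(NP\S) (S\N)/N N (S\(S\N))/N N S ((NP\S)\S)\S
CKY chart[0,7] = {N/(N\PP), NP/(NP\PP), PP, PP/(PP\PP), S/(S\PP)}; S ∉ chart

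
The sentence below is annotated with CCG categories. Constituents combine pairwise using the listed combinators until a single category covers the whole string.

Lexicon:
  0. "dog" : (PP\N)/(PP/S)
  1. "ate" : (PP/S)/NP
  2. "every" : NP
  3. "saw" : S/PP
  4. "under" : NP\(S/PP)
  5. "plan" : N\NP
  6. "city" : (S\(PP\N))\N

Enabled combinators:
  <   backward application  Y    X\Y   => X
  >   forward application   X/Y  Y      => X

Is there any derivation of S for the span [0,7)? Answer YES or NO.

YES

[0,7] S   <
  [0,3] PP\N   >
    [0,1] "dog" : (PP\N)/(PP/S)
    [1,3] PP/S   >
      [1,2] "ate" : (PP/S)/NP
      [2,3] "every" : NP
  [3,7] S\(PP\N)   <
    [3,6] N   <
      [3,5] NP   <
        [3,4] "saw" : S/PP
        [4,5] "under" : NP\(S/PP)
      [5,6] "plan" : N\NP
    [6,7] "city" : (S\(PP\N))\N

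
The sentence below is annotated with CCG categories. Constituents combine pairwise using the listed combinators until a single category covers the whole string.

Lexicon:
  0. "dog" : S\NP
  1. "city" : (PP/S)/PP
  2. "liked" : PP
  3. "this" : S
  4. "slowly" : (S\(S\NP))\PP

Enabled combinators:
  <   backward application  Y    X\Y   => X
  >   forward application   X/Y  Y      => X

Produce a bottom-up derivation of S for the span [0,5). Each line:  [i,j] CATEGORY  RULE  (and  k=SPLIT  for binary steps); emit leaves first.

[0,1] S\NP  lex  "dog"
[1,2] (PP/S)/PP  lex  "city"
[2,3] PP  lex  "liked"
[1,3] PP/S  >  k=2
[3,4] S  lex  "this"
[1,4] PP  >  k=3
[4,5] (S\(S\NP))\PP  lex  "slowly"
[1,5] S\(S\NP)  <  k=4
[0,5] S  <  k=1

[0,5] S   <
  [0,1] "dog" : S\NP
  [1,5] S\(S\NP)   <
    [1,4] PP   >
      [1,3] PP/S   >
        [1,2] "city" : (PP/S)/PP
        [2,3] "liked" : PP
      [3,4] "this" : S
    [4,5] "slowly" : (S\(S\NP))\PP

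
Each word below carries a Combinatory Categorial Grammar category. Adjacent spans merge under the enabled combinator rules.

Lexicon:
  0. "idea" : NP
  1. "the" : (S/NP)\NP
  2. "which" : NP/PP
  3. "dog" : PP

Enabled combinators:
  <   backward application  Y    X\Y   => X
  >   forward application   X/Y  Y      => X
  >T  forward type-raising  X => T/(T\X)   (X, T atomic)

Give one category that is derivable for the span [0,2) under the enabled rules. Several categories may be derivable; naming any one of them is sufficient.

S/NP

[0,4] S   >
  [0,2] S/NP   <
    [0,1] "idea" : NP
    [1,2] "the" : (S/NP)\NP
  [2,4] NP   >
    [2,3] "which" : NP/PP
    [3,4] "dog" : PP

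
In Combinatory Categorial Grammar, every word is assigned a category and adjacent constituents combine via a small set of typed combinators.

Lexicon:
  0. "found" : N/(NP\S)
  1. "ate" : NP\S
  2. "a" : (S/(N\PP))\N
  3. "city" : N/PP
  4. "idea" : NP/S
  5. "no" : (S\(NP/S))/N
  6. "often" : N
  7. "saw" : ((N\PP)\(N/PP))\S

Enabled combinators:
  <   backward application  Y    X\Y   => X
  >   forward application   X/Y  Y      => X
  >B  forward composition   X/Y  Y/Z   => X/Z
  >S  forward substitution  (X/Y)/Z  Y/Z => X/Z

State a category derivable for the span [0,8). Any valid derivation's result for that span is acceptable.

S

[0,8] S   >
  [0,3] S/(N\PP)   <
    [0,2] N   >
      [0,1] "found" : N/(NP\S)
      [1,2] "ate" : NP\S
    [2,3] "a" : (S/(N\PP))\N
  [3,8] N\PP   <
    [3,4] "city" : N/PP
    [4,8] (N\PP)\(N/PP)   <
      [4,7] S   <
        [4,5] "idea" : NP/S
        [5,7] S\(NP/S)   >
          [5,6] "no" : (S\(NP/S))/N
          [6,7] "often" : N
      [7,8] "saw" : ((N\PP)\(N/PP))\S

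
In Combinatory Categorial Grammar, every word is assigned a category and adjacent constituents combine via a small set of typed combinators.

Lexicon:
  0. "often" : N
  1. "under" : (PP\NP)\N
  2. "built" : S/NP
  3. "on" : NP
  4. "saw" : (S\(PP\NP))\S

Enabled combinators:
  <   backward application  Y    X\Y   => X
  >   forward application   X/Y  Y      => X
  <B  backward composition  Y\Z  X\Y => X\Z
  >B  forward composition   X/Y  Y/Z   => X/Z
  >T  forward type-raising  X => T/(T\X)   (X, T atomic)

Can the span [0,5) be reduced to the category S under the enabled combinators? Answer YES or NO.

[0,5] S   <
  [0,2] PP\NP   <
    [0,1] "often" : N
    [1,2] "under" : (PP\NP)\N
  [2,5] S\(PP\NP)   <
    [2,4] S   >
      [2,3] "built" : S/NP
      [3,4] "on" : NP
    [4,5] "saw" : (S\(PP\NP))\S

YES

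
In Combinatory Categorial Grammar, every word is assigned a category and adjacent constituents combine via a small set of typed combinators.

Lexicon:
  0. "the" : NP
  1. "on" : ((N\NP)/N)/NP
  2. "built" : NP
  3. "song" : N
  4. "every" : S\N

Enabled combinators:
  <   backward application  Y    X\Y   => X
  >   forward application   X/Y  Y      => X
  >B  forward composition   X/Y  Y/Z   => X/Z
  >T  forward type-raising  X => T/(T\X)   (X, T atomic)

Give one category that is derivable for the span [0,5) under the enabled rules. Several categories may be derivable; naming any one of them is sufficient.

S

[0,5] S   <
  [0,4] N   >
    [0,1] N/(N\NP)   >T
      [0,1] "the" : NP
    [1,4] N\NP   >
      [1,3] (N\NP)/N   >
        [1,2] "on" : ((N\NP)/N)/NP
        [2,3] "built" : NP
      [3,4] "song" : N
  [4,5] "every" : S\N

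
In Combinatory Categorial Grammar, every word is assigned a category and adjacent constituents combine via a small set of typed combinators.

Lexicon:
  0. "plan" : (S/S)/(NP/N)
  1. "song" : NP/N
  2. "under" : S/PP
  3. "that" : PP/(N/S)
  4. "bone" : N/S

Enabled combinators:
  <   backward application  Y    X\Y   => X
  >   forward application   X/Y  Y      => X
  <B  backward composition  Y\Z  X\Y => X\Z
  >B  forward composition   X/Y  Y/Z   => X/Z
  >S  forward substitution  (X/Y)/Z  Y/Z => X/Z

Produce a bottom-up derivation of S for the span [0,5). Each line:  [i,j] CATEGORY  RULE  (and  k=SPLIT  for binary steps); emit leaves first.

[0,5] S   >
  [0,3] S/PP   >B
    [0,2] S/S   >
      [0,1] "plan" : (S/S)/(NP/N)
      [1,2] "song" : NP/N
    [2,3] "under" : S/PP
  [3,5] PP   >
    [3,4] "that" : PP/(N/S)
    [4,5] "bone" : N/S

[0,1] (S/S)/(NP/N)  lex  "plan"
[1,2] NP/N  lex  "song"
[0,2] S/S  >  k=1
[2,3] S/PP  lex  "under"
[0,3] S/PP  >B  k=2
[3,4] PP/(N/S)  lex  "that"
[4,5] N/S  lex  "bone"
[3,5] PP  >  k=4
[0,5] S  >  k=3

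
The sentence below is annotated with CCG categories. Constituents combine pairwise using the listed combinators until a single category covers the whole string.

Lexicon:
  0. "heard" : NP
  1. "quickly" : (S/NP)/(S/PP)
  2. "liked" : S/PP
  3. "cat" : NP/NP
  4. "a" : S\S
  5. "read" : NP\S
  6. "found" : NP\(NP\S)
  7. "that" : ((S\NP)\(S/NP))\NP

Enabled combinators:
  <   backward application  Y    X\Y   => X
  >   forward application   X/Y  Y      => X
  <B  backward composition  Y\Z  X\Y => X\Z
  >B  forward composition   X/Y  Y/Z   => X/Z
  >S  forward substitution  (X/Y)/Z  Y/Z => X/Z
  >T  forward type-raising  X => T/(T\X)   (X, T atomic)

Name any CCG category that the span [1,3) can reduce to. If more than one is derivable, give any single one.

[0,8] S   <
  [0,1] "heard" : NP
  [1,8] S\NP   <
    [1,4] S/NP   >B
      [1,3] S/NP   >
        [1,2] "quickly" : (S/NP)/(S/PP)
        [2,3] "liked" : S/PP
      [3,4] "cat" : NP/NP
    [4,8] (S\NP)\(S/NP)   <
      [4,7] NP   <
        [4,6] NP\S   <B
          [4,5] "a" : S\S
          [5,6] "read" : NP\S
        [6,7] "found" : NP\(NP\S)
      [7,8] "that" : ((S\NP)\(S/NP))\NP

S/NP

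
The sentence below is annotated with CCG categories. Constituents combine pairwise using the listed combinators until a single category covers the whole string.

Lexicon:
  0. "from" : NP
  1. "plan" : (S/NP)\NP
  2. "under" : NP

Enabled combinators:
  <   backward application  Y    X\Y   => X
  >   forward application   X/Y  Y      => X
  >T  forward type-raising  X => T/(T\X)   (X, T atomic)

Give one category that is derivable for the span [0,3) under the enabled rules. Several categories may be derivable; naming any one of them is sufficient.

[0,3] S   >
  [0,2] S/NP   <
    [0,1] "from" : NP
    [1,2] "plan" : (S/NP)\NP
  [2,3] "under" : NP

S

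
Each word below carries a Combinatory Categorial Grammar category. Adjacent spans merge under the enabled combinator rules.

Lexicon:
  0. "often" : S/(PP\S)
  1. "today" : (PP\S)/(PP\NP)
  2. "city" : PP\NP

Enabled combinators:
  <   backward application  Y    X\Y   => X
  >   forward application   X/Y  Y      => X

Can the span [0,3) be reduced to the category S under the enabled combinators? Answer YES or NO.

YES

[0,3] S   >
  [0,1] "often" : S/(PP\S)
  [1,3] PP\S   >
    [1,2] "today" : (PP\S)/(PP\NP)
    [2,3] "city" : PP\NP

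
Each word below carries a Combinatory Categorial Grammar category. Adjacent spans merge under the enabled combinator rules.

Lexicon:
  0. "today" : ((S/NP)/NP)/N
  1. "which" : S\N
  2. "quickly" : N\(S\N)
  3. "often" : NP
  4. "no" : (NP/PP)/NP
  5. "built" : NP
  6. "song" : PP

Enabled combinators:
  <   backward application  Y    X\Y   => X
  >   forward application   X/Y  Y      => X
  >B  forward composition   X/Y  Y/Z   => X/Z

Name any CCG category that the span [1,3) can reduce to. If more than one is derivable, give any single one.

N

[0,7] S   >
  [0,4] S/NP   >
    [0,3] (S/NP)/NP   >
      [0,1] "today" : ((S/NP)/NP)/N
      [1,3] N   <
        [1,2] "which" : S\N
        [2,3] "quickly" : N\(S\N)
    [3,4] "often" : NP
  [4,7] NP   >
    [4,6] NP/PP   >
      [4,5] "no" : (NP/PP)/NP
      [5,6] "built" : NP
    [6,7] "song" : PP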